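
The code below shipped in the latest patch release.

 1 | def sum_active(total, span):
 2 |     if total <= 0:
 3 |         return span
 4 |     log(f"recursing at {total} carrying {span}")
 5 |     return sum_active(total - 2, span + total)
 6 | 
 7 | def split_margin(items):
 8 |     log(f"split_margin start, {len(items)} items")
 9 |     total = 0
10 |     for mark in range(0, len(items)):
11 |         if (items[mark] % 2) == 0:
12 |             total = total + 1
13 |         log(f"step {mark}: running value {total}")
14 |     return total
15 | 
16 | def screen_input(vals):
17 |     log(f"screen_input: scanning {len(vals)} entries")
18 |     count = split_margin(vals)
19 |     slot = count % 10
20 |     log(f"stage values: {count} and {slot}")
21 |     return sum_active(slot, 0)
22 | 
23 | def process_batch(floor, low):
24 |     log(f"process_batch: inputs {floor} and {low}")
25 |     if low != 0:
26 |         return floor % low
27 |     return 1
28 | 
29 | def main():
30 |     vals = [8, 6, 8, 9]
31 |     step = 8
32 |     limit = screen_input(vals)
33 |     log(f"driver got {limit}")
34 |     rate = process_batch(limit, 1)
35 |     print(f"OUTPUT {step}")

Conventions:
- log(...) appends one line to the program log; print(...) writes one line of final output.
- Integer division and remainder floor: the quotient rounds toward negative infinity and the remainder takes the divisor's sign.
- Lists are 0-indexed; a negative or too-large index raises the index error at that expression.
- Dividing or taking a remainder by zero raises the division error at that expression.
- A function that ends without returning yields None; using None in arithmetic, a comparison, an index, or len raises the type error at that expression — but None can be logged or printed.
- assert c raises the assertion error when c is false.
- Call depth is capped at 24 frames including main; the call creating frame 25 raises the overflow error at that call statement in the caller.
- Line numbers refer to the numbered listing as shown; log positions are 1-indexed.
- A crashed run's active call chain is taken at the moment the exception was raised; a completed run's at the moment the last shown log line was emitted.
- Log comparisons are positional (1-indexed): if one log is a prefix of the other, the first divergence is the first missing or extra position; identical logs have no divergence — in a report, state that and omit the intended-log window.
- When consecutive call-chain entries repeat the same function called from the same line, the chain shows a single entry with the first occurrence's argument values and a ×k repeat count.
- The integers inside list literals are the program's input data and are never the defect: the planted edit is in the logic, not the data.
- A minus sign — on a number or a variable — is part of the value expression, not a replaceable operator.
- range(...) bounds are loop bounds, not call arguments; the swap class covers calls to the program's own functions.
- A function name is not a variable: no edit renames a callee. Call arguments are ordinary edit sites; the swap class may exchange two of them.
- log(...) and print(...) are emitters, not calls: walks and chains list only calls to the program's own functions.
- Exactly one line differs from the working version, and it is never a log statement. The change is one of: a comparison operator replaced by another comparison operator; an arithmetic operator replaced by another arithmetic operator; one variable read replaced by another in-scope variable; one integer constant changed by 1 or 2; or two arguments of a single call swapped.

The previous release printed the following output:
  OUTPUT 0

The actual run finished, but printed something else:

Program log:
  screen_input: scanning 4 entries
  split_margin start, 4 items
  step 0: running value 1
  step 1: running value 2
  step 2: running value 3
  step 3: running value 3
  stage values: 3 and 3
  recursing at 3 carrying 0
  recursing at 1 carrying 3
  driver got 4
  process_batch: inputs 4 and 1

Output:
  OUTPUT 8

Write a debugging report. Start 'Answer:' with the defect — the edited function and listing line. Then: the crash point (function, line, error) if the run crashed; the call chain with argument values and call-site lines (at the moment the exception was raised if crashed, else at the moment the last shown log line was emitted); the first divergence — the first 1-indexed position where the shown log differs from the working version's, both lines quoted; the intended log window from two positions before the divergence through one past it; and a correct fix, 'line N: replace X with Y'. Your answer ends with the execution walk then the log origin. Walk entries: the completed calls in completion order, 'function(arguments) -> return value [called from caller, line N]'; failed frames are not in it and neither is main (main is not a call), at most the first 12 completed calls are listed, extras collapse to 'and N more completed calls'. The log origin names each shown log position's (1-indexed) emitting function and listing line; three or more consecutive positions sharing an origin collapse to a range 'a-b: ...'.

Answer: the defect is in main at line 35.
The tell: The logs agree in full; only the final output differs.
Call chain: main -> process_batch(4, 1) (called at line 34).
First divergence: none; the two logs match at every position.
Execution walk:
  split_margin([8, 6, 8, 9]) -> 3  [called from screen_input, line 18]
  sum_active(-1, 4) -> 4  [called from sum_active, line 5]
  sum_active(1, 3) -> 4  [called from sum_active, line 5]
  sum_active(3, 0) -> 4  [called from screen_input, line 21]
  screen_input([8, 6, 8, 9]) -> 4  [called from main, line 32]
  process_batch(4, 1) -> 0  [called from main, line 34]
Log line origins:
  1 — screen_input, line 17
  2 — split_margin, line 8
  3-6 — split_margin, line 13
  7 — screen_input, line 20
  8 — sum_active, line 4
  9 — sum_active, line 4
  10 — main, line 33
  11 — process_batch, line 24
A correct fix: line 35: replace `step` with `rate`.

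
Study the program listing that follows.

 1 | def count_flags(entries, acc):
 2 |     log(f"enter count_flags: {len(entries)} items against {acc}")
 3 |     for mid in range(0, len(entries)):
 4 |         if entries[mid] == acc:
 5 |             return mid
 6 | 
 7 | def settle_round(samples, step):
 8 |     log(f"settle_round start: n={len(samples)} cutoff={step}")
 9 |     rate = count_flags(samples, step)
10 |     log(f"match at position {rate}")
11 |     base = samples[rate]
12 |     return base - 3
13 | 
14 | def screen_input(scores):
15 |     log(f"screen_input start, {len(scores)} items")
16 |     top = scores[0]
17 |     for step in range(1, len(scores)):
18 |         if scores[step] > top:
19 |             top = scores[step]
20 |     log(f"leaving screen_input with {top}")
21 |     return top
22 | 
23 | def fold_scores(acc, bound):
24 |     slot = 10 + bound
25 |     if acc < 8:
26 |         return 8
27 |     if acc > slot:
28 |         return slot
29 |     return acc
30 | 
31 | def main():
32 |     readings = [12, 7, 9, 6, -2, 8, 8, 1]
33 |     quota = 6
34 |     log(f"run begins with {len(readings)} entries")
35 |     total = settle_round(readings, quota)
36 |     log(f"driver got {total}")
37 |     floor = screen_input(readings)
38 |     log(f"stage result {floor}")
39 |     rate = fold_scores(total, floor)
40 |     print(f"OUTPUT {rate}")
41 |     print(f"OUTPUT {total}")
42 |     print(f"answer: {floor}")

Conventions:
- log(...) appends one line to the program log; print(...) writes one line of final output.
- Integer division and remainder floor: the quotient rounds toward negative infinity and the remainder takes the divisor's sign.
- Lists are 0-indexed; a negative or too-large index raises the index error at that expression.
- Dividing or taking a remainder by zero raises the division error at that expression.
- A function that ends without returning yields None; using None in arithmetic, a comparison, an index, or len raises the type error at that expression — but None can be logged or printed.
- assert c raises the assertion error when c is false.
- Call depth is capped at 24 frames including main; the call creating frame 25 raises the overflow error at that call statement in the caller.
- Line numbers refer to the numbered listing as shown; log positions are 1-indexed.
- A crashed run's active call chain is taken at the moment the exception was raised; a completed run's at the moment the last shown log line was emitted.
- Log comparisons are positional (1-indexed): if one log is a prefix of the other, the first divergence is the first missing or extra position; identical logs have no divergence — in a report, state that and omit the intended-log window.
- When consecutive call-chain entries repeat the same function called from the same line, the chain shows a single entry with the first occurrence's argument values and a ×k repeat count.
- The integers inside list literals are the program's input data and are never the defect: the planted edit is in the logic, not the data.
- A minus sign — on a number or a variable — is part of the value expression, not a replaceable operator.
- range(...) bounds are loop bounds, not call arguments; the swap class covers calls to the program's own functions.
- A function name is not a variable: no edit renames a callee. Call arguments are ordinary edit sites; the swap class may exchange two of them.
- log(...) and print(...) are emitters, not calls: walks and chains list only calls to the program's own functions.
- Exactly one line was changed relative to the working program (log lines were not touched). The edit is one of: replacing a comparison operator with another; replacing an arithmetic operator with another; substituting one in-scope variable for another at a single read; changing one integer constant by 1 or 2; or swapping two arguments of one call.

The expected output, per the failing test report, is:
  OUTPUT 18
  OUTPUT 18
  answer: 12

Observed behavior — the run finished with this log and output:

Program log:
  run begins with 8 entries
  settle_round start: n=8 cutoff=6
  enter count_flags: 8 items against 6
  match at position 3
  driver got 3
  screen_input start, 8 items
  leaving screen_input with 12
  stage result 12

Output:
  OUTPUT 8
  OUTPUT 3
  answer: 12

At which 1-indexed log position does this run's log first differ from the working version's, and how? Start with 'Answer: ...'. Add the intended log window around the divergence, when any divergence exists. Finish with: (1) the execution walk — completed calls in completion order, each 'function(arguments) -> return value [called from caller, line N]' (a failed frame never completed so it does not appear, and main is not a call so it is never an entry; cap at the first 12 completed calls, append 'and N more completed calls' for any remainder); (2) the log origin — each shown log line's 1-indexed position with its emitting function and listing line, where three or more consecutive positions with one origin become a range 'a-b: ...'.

Answer: position 5 — shown 'driver got 3', intended 'driver got 18'.
Intended log window:
  3: enter count_flags: 8 items against 6
  4: match at position 3
  5: driver got 18
  6: screen_input start, 8 items
Execution walk:
  count_flags([12, 7, 9, 6, -2, 8, 8, 1], 6) -> 3  [called from settle_round, line 9]
  settle_round([12, 7, 9, 6, -2, 8, 8, 1], 6) -> 3  [called from main, line 35]
  screen_input([12, 7, 9, 6, -2, 8, 8, 1]) -> 12  [called from main, line 37]
  fold_scores(3, 12) -> 8  [called from main, line 39]
Log line origins:
  1: emitted by main (line 34)
  2: emitted by settle_round (line 8)
  3: emitted by count_flags (line 2)
  4: emitted by settle_round (line 10)
  5: emitted by main (line 36)
  6: emitted by screen_input (line 15)
  7: emitted by screen_input (line 20)
  8: emitted by main (line 38)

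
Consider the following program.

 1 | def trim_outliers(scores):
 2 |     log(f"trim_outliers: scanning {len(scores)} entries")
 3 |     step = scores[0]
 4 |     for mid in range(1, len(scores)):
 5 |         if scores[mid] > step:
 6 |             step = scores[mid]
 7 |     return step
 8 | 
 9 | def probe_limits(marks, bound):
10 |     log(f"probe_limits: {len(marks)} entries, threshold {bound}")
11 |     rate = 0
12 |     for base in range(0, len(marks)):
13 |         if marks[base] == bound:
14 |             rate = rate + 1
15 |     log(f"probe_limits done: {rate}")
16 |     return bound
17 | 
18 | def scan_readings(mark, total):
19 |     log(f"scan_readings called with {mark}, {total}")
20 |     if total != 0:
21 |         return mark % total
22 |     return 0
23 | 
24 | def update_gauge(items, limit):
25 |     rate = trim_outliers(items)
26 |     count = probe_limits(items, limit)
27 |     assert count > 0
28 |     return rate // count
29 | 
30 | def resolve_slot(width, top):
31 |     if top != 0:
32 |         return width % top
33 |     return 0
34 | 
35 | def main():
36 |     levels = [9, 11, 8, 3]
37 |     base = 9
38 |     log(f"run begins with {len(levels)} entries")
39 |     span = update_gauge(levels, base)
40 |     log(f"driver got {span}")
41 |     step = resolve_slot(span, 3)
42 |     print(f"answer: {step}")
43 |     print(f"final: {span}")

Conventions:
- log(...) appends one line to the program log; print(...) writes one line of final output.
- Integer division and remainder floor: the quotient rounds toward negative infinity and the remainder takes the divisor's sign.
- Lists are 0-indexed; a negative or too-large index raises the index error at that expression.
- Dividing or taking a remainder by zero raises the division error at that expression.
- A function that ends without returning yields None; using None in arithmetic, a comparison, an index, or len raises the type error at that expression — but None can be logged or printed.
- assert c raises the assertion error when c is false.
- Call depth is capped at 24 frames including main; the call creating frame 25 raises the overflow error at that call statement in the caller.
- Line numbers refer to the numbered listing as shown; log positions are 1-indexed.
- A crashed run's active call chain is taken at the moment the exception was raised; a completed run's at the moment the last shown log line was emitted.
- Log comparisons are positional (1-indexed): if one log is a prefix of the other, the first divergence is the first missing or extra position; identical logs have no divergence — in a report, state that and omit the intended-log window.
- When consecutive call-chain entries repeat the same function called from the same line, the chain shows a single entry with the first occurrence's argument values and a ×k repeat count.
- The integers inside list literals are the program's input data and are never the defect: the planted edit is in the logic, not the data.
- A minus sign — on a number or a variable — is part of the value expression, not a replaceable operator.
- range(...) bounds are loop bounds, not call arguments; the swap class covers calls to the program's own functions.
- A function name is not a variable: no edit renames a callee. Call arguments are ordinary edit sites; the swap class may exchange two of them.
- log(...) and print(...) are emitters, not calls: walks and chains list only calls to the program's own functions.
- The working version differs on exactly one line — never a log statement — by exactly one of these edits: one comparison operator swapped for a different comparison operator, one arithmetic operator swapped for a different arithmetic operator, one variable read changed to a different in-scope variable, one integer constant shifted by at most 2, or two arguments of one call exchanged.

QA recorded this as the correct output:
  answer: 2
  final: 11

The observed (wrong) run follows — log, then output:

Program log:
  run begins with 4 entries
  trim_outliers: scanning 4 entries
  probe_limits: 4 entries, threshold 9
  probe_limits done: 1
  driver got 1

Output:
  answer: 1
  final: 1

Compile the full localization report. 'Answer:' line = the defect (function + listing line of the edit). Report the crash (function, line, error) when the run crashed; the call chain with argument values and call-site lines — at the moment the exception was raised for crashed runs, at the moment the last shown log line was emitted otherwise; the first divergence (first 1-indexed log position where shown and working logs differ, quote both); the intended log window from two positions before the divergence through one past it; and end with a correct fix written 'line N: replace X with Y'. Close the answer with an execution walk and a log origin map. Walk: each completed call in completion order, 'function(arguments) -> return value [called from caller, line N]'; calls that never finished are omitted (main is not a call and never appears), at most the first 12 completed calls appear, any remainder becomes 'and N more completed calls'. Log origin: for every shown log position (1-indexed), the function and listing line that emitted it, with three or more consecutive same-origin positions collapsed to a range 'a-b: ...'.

Answer: the defect is in probe_limits at line 16.
The tell: The earliest visible damage is log position 5 — 'driver got 1' rather than the intended 'driver got 11'.
Call chain: main.
First divergence: position 5 — the shown line 'driver got 1' should read 'driver got 11'.
Intended log window:
  3: probe_limits: 4 entries, threshold 9
  4: probe_limits done: 1
  5: driver got 11
Execution walk:
  trim_outliers([9, 11, 8, 3]) -> 11  [called from update_gauge, line 25]
  probe_limits([9, 11, 8, 3], 9) -> 9  [called from update_gauge, line 26]
  update_gauge([9, 11, 8, 3], 9) -> 1  [called from main, line 39]
  resolve_slot(1, 3) -> 1  [called from main, line 41]
Log origins:
  1: logged in main at line 38
  2: logged in trim_outliers at line 2
  3: logged in probe_limits at line 10
  4: logged in probe_limits at line 15
  5: logged in main at line 40
A correct fix: line 16: replace `bound` with `rate`.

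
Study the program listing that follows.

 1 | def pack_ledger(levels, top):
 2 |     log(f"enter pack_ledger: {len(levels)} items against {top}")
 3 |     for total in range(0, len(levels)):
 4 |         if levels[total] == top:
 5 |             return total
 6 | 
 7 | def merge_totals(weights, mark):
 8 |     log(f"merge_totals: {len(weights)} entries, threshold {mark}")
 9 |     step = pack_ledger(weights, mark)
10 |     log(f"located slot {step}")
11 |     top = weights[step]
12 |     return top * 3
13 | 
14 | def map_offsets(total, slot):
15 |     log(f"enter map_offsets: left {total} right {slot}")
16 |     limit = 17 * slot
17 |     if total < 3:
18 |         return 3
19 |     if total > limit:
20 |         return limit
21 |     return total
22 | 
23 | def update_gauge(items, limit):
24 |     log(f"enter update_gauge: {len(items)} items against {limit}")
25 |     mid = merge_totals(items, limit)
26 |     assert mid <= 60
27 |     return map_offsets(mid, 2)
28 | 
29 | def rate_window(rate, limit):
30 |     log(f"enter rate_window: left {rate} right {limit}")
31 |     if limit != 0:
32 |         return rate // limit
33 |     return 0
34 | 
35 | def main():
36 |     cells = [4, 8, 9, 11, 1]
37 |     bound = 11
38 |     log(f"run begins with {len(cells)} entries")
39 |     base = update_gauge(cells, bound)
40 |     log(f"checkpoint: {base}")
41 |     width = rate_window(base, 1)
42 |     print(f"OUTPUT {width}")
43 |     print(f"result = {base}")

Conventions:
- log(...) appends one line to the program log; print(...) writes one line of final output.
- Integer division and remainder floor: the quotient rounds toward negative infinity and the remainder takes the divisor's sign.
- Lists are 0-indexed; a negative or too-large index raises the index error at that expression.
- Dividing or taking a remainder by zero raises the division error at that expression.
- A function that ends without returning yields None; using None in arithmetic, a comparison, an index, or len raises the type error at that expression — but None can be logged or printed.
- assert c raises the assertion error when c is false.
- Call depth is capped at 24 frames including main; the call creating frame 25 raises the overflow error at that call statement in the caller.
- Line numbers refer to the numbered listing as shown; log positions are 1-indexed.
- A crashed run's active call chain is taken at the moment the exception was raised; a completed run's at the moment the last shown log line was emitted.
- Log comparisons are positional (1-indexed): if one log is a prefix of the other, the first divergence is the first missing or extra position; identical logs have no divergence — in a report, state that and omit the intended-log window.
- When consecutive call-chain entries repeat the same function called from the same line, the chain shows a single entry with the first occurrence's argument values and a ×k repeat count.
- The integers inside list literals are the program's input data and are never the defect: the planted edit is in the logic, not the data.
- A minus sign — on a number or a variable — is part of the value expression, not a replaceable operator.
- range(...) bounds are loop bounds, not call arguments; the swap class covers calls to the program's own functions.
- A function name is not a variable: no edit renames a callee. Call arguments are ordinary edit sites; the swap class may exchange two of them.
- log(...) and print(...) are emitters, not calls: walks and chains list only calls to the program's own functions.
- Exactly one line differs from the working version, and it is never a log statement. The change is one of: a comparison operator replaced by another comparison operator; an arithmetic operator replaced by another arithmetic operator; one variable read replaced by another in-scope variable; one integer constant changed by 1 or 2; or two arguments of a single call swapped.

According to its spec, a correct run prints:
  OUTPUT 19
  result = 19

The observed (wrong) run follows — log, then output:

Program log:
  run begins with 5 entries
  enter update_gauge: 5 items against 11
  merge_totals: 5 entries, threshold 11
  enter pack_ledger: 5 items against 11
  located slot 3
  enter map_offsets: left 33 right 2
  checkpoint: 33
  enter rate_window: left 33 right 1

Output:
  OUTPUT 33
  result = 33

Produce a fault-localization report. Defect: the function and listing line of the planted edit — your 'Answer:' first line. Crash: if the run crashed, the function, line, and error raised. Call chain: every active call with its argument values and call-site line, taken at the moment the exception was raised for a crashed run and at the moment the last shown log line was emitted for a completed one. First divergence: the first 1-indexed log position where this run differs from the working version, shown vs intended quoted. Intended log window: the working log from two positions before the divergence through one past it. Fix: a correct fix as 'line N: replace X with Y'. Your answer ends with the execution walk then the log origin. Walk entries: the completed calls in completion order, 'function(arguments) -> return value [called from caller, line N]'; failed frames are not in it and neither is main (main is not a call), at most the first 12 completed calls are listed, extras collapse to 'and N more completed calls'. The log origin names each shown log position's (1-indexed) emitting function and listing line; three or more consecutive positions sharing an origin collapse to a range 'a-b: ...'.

Answer: the defect is in map_offsets at line 16.
The tell: At log position 7 the runs split — shown 'checkpoint: 33', but the working version logs 'checkpoint: 19'.
Call chain: main -> rate_window(33, 1) (called at line 41).
First divergence: at position 7 the run shows 'checkpoint: 33' where the working version logs 'checkpoint: 19'.
Intended log window:
  5: located slot 3
  6: enter map_offsets: left 33 right 2
  7: checkpoint: 19
  8: enter rate_window: left 19 right 1
Execution walk:
  pack_ledger([4, 8, 9, 11, 1], 11) -> 3  [called from merge_totals, line 9]
  merge_totals([4, 8, 9, 11, 1], 11) -> 33  [called from update_gauge, line 25]
  map_offsets(33, 2) -> 33  [called from update_gauge, line 27]
  update_gauge([4, 8, 9, 11, 1], 11) -> 33  [called from main, line 39]
  rate_window(33, 1) -> 33  [called from main, line 41]
Origin of each log line:
  1: logged in main at line 38
  2: logged in update_gauge at line 24
  3: logged in merge_totals at line 8
  4: logged in pack_ledger at line 2
  5: logged in merge_totals at line 10
  6: logged in map_offsets at line 15
  7: logged in main at line 40
  8: logged in rate_window at line 30
A correct fix: line 16: replace `*` with `+`.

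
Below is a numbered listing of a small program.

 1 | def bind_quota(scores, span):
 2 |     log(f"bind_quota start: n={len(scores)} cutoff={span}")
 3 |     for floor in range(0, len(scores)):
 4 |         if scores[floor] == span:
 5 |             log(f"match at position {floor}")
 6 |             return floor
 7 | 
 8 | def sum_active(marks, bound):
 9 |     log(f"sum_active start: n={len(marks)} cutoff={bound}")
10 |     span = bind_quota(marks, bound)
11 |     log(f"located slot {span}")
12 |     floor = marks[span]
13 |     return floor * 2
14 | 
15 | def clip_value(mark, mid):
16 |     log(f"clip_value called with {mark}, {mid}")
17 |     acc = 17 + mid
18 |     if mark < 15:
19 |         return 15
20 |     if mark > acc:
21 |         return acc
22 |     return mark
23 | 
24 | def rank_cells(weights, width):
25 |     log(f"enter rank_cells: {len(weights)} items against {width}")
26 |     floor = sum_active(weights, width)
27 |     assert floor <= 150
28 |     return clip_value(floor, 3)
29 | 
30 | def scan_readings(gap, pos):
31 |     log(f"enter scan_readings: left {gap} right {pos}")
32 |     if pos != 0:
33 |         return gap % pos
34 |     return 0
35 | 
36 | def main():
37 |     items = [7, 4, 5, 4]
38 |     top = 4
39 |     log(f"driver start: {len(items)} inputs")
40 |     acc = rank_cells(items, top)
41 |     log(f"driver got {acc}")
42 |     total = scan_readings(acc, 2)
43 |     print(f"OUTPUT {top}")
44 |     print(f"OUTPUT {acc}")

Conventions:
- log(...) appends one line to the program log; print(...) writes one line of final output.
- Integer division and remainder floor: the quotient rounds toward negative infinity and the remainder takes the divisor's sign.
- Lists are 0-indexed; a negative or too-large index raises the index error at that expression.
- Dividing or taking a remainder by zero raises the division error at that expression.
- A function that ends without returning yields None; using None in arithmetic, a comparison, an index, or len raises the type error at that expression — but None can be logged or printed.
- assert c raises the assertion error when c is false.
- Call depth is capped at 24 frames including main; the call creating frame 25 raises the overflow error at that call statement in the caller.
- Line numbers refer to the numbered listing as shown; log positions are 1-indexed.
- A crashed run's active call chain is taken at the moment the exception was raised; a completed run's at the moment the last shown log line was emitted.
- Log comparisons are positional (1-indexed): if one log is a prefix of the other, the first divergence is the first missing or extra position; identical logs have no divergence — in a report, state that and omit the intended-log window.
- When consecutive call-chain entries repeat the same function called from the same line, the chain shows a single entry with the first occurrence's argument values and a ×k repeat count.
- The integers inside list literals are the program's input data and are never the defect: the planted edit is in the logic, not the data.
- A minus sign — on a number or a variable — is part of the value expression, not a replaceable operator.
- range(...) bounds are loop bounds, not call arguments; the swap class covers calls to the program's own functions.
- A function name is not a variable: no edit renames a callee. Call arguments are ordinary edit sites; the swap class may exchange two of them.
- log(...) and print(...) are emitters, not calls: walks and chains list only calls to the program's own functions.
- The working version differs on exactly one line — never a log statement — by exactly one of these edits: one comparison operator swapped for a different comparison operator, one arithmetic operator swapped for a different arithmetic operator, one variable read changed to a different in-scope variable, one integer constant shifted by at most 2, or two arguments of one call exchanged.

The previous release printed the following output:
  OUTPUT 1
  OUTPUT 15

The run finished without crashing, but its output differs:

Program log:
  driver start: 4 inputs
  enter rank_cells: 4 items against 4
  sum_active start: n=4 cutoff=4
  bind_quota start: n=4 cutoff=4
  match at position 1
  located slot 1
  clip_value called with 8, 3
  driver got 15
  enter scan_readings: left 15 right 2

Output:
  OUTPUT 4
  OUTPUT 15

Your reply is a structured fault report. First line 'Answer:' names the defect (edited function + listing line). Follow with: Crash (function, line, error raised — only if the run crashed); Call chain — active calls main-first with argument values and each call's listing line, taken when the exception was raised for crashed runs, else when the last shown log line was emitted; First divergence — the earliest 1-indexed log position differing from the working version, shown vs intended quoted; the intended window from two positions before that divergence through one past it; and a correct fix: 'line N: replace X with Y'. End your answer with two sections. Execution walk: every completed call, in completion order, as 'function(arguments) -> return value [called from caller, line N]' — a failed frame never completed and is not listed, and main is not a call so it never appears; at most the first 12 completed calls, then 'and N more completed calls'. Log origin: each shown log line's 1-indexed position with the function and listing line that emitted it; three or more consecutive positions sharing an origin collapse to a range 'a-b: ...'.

Answer: the defect is in main at line 43.
Core observation: The logs agree in full; only the final output differs.
Call chain: main -> scan_readings(15, 2) (called at line 42).
First divergence: none; the two logs match at every position.
Execution walk:
  bind_quota([7, 4, 5, 4], 4) -> 1  [called from sum_active, line 10]
  sum_active([7, 4, 5, 4], 4) -> 8  [called from rank_cells, line 26]
  clip_value(8, 3) -> 15  [called from rank_cells, line 28]
  rank_cells([7, 4, 5, 4], 4) -> 15  [called from main, line 40]
  scan_readings(15, 2) -> 1  [called from main, line 42]
Origin of each log line:
  1: logged in main at line 39
  2: logged in rank_cells at line 25
  3: logged in sum_active at line 9
  4: logged in bind_quota at line 2
  5: logged in bind_quota at line 5
  6: logged in sum_active at line 11
  7: logged in clip_value at line 16
  8: logged in main at line 41
  9: logged in scan_readings at line 31
A correct fix: line 43: replace `top` with `total`.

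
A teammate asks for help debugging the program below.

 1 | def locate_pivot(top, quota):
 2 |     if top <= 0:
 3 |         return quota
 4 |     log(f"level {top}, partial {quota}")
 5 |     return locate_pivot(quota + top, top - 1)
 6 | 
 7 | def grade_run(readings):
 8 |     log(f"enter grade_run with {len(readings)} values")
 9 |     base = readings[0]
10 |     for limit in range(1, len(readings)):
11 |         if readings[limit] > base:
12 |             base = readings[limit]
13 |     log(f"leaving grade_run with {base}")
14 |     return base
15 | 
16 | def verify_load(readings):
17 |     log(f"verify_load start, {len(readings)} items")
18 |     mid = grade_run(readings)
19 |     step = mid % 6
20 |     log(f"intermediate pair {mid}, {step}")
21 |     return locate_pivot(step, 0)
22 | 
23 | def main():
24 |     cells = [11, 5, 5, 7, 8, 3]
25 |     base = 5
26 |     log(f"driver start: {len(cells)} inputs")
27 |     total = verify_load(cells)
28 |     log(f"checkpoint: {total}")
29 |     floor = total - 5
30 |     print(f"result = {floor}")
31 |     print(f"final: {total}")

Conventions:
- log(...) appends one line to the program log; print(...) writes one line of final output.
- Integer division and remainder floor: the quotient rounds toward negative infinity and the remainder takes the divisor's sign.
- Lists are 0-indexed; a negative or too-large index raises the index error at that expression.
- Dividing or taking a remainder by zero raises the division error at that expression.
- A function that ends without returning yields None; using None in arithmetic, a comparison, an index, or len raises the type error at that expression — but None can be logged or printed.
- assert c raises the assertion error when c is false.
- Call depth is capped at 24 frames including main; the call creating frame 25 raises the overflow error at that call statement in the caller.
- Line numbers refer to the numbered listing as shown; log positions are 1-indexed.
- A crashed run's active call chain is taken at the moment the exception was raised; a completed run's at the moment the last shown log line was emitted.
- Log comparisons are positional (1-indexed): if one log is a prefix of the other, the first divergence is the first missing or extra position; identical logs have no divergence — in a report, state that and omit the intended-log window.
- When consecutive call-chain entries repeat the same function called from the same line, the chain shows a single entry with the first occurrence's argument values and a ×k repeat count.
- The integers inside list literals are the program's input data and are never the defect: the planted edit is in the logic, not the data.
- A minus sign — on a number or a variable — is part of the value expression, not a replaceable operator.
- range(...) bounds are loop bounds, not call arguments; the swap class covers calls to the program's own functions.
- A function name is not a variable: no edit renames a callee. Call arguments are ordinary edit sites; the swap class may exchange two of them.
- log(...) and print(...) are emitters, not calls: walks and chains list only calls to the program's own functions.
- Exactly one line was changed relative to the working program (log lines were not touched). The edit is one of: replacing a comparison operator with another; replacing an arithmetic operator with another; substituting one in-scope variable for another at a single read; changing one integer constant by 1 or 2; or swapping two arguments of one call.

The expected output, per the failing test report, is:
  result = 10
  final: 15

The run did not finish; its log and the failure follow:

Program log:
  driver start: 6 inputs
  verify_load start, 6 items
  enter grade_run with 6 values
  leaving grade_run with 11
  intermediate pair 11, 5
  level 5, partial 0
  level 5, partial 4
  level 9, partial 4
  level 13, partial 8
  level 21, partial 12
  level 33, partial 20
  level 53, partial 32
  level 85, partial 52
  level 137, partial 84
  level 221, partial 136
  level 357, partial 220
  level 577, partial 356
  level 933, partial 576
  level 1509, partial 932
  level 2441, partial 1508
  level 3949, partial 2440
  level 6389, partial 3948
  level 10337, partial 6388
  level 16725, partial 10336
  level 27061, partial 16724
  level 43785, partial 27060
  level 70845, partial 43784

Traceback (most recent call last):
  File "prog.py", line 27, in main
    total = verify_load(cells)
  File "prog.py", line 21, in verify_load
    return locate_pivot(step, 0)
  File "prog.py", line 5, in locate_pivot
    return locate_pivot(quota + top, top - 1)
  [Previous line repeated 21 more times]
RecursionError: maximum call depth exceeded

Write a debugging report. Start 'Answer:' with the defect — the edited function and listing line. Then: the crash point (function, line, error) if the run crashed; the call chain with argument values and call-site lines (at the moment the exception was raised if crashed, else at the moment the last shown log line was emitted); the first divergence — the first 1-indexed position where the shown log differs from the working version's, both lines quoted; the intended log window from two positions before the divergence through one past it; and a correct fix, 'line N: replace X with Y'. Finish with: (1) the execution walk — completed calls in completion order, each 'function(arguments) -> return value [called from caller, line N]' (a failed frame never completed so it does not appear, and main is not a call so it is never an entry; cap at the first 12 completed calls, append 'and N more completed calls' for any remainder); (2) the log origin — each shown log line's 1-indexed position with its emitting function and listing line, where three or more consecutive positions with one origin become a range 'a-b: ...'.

Answer: the defect is in locate_pivot at line 5.
The tell: Log line 7 is where behavior first shows: 'level 5, partial 4' appears instead of 'level 4, partial 5'.
Crash: locate_pivot, line 5, RecursionError.
Call chain: main -> verify_load([11, 5, 5, 7, 8, 3]) (called at line 27) -> locate_pivot(5, 0) (called at line 21) -> locate_pivot(5, 4) (called at line 5) ×21.
First divergence: position 7; shown 'level 5, partial 4' vs intended 'level 4, partial 5'.
Intended log window:
  5: intermediate pair 11, 5
  6: level 5, partial 0
  7: level 4, partial 5
  8: level 3, partial 9
Execution walk:
  grade_run([11, 5, 5, 7, 8, 3]) -> 11  [called from verify_load, line 18]
Origin of each log line:
  1 — main, line 26
  2 — verify_load, line 17
  3 — grade_run, line 8
  4 — grade_run, line 13
  5 — verify_load, line 20
  6-27 — locate_pivot, line 4
A correct fix: line 5: replace `locate_pivot(quota + top, top - 1)` with `locate_pivot(top - 1, quota + top)`.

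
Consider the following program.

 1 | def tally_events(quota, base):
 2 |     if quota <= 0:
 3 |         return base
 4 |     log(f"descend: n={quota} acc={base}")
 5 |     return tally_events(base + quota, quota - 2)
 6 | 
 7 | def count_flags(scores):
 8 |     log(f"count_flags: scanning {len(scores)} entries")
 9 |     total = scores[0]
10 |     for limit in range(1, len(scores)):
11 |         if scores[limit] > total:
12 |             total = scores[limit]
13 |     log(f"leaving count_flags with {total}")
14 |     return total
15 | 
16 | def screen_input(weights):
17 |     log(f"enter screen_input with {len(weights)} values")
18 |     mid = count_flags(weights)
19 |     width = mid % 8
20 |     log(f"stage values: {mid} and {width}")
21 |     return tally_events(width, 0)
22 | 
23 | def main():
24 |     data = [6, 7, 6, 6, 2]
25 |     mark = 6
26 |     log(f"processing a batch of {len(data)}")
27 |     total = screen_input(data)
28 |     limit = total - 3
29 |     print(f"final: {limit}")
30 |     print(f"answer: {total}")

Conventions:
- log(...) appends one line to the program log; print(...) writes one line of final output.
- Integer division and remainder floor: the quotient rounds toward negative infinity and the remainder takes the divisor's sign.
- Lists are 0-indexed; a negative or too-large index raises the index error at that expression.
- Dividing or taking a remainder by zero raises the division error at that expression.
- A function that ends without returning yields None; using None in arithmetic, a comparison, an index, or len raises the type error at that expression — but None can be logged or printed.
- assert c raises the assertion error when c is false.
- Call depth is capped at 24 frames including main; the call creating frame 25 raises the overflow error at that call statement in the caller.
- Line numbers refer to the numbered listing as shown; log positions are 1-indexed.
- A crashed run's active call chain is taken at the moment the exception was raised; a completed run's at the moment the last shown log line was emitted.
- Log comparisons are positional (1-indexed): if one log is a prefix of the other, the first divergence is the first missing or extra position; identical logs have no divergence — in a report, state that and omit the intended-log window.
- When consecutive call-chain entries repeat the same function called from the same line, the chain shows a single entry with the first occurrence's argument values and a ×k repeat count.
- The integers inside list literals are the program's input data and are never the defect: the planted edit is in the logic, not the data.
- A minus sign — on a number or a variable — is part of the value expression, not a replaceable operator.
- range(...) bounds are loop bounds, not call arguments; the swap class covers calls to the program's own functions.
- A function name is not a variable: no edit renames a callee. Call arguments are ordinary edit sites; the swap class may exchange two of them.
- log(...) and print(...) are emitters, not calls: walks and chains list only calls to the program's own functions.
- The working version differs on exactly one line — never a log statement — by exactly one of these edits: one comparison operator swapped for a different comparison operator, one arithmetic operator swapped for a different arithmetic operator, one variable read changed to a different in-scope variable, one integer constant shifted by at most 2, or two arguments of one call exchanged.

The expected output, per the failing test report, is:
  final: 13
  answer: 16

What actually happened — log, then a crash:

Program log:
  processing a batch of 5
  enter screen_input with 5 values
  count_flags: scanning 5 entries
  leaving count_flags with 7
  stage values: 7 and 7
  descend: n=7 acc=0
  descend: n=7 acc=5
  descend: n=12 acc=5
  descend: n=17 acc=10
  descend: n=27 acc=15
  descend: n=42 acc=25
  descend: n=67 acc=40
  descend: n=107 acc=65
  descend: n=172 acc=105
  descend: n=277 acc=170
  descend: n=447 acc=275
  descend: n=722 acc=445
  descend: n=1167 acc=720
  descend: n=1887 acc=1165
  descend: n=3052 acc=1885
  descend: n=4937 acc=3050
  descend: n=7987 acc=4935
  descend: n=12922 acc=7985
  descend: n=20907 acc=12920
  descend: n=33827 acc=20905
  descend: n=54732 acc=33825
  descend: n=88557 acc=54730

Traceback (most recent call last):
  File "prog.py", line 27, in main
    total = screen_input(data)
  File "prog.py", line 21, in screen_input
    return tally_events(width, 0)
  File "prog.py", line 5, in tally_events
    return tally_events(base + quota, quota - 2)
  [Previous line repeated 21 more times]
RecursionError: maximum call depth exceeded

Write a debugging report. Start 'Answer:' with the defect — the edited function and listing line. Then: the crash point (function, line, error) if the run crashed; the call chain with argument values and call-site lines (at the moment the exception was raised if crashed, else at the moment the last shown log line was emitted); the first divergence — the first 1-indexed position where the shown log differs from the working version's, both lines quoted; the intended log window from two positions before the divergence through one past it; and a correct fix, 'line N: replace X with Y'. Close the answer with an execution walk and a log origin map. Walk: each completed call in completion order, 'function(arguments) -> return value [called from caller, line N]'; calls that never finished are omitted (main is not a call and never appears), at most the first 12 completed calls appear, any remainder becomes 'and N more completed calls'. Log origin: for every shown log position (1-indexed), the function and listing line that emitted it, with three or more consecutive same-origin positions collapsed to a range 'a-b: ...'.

Answer: the defect is in tally_events at line 5.
Key observation: Position 7 is the first bad log line: 'descend: n=7 acc=5' should read 'descend: n=5 acc=7'.
Crash: tally_events, line 5, RecursionError.
Call chain: main -> screen_input([6, 7, 6, 6, 2]) (called at line 27) -> tally_events(7, 0) (called at line 21) -> tally_events(7, 5) (called at line 5) ×21.
First divergence: position 7; shown 'descend: n=7 acc=5' vs intended 'descend: n=5 acc=7'.
Intended log window:
  5: stage values: 7 and 7
  6: descend: n=7 acc=0
  7: descend: n=5 acc=7
  8: descend: n=3 acc=12
Execution walk:
  count_flags([6, 7, 6, 6, 2]) -> 7  [called from screen_input, line 18]
Log origins:
  1: emitted by main (line 26)
  2: emitted by screen_input (line 17)
  3: emitted by count_flags (line 8)
  4: emitted by count_flags (line 13)
  5: emitted by screen_input (line 20)
  6-27: emitted by tally_events (line 4)
A correct fix: line 5: replace `tally_events(base + quota, quota - 2)` with `tally_events(quota - 2, base + quota)`.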